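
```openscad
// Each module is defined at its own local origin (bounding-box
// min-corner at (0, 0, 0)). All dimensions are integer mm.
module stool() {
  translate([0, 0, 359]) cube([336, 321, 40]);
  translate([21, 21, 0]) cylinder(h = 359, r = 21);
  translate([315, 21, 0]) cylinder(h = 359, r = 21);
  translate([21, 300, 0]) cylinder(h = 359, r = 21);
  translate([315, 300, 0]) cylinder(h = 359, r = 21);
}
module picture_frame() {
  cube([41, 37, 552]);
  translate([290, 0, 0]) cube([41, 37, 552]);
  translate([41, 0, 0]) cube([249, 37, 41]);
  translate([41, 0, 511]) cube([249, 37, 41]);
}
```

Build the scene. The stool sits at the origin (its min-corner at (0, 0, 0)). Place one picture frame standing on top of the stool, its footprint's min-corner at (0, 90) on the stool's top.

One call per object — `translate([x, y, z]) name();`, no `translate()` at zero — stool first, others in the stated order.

stool();
translate([0, 90, 399]) picture_frame();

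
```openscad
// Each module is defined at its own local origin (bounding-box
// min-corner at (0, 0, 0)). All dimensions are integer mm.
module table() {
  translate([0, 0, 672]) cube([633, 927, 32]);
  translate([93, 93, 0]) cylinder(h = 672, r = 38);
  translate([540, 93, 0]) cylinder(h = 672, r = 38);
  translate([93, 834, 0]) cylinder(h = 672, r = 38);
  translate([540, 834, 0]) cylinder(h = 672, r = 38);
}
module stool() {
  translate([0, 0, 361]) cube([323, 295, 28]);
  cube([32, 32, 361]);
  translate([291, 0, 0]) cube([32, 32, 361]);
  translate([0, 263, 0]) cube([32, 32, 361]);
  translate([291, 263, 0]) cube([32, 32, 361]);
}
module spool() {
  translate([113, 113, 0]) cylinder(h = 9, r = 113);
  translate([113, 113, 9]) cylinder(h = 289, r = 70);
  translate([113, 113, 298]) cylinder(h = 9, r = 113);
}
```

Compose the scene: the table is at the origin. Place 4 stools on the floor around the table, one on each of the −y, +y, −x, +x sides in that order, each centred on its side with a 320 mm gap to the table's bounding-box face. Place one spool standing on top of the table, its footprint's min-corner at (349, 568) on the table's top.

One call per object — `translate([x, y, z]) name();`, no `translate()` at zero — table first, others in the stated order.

table();
translate([155, -615, 0]) stool();
translate([155, 1247, 0]) stool();
translate([-643, 316, 0]) stool();
translate([953, 316, 0]) stool();
translate([349, 568, 704]) spool();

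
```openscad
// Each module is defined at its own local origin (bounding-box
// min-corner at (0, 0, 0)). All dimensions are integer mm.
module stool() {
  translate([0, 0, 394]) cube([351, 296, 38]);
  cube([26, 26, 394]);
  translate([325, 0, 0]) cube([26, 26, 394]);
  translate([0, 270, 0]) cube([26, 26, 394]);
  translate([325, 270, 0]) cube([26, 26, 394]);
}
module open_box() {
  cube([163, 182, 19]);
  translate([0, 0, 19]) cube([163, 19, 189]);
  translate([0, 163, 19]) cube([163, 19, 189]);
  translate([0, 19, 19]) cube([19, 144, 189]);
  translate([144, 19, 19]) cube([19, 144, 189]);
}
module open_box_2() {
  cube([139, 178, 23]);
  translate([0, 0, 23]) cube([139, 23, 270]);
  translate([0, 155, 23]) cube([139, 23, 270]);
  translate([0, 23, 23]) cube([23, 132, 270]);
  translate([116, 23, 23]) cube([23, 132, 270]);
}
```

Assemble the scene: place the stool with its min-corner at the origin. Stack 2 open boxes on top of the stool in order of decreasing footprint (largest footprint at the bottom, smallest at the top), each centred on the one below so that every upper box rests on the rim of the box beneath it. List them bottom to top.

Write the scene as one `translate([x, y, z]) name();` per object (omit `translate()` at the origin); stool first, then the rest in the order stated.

stool();
translate([94, 57, 432]) open_box();
translate([106, 59, 640]) open_box_2();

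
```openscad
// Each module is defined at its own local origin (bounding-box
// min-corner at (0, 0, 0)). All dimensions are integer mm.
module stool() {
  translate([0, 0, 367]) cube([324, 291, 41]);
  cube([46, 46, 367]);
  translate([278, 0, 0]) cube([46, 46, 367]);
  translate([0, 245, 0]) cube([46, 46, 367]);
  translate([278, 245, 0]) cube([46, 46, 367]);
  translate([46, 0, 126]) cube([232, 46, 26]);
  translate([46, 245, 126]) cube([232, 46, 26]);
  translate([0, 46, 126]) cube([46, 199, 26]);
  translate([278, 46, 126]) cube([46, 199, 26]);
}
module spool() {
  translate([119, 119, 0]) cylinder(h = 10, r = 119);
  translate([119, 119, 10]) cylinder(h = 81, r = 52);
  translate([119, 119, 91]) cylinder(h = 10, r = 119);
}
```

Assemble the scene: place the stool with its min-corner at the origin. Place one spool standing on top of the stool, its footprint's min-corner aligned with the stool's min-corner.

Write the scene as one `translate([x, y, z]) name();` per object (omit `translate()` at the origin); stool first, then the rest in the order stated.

stool();
translate([0, 0, 408]) spool();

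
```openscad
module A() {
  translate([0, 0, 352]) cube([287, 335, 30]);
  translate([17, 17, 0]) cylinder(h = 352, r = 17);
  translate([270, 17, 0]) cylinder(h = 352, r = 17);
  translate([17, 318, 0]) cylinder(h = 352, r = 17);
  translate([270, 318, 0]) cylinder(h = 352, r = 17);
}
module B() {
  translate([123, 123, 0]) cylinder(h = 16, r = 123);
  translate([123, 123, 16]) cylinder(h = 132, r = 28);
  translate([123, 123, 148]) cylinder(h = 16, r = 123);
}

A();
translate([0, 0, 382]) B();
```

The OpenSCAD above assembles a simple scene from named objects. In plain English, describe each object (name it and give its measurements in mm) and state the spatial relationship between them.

A is a four-legged stool. The seat is 287×335 mm, 30 mm thick, top at z = 382 mm. It stands on four round legs, each 34 mm in diameter, from z = 0 to the seat underside, each leg's axis is inset half a diameter from the nearest pair of seat edges (so the leg's bounding box is flush with the corner).

B is a spool: two coaxial disc flanges of radius 123 mm and thickness 16 mm, joined by a core cylinder of radius 28 mm and height 132 mm. The lower flange rests on z = 0 and the three cylinders share a vertical axis.

The spool is on top of the stool.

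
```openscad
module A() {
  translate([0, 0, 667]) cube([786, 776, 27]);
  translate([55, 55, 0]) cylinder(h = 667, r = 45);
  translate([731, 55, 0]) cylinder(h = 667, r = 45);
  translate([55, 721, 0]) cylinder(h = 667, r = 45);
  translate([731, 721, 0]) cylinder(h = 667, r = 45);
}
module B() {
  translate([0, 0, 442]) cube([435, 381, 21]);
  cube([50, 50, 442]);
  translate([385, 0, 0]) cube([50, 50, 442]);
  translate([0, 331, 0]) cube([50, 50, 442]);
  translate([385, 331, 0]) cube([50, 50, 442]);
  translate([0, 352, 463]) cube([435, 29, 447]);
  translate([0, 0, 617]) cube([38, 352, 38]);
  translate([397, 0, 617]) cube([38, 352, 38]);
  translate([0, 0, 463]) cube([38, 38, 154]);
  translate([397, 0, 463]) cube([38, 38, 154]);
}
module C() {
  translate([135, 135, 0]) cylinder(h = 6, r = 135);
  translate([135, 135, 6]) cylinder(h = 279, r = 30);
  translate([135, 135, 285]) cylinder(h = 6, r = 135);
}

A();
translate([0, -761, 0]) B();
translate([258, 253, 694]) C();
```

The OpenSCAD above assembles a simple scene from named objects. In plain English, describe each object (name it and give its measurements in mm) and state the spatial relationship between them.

A is a table: top 786 mm (x) × 776 mm (y), 27 mm thick, upper face at z = 694 mm, on four round legs of 90 mm diameter, each leg's bounding box inset 10 mm from the nearest pair of top edges, running from z = 0 to the bottom of the top.

B is a chair. The seat is a 435×381×21 mm slab with its top at z = 463 mm, on four 50×50 mm corner legs (flush with the seat edges, standing on z = 0). A flat backrest 29 mm thick, 447 mm tall, spans the full seat width and rises from the seat top along its +y edge, rear face flush with the rear of the seat. Two armrests of 38×38 mm section run along each side from the seat's front edge to the front of the backrest, top faces 192 mm above the seat top and outer faces flush with the seat's x-edges; a 38×38 mm post under the front of each armrest stands on the seat at the front corner.

C is a spool: two coaxial disc flanges of radius 135 mm and thickness 6 mm, joined by a core cylinder of radius 30 mm and height 279 mm. The lower flange rests on z = 0 and the three cylinders share a vertical axis.

The chair is on the floor beside the table on its −y side. The spool is on top of the table, centred.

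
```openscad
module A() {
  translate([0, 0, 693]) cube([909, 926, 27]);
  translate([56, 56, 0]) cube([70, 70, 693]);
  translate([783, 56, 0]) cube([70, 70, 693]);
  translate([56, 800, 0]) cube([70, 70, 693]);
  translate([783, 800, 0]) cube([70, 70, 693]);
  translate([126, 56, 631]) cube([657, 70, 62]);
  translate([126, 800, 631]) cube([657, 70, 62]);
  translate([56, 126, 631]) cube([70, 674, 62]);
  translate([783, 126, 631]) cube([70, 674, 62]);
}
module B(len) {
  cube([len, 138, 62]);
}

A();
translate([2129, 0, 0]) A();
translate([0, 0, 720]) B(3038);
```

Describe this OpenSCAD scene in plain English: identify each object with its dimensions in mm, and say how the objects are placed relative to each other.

A is a table with a 909×926 mm rectangular top, 27 mm thick, top surface at z = 720 mm, supported by four 70×70 mm square legs, each inset 56 mm from the nearest pair of top edges, running from the floor. Four apron rails, 70 mm thick and 62 mm tall, run between adjacent legs with their top edges flush with the underside of the top and their outer faces flush with the legs' outer faces.

B is a rectangular beam 3038 mm long (x), 138 mm deep (y), 62 mm thick (z).

The beam spans the tops of two tables placed 1220 mm apart, resting at z = 720 mm.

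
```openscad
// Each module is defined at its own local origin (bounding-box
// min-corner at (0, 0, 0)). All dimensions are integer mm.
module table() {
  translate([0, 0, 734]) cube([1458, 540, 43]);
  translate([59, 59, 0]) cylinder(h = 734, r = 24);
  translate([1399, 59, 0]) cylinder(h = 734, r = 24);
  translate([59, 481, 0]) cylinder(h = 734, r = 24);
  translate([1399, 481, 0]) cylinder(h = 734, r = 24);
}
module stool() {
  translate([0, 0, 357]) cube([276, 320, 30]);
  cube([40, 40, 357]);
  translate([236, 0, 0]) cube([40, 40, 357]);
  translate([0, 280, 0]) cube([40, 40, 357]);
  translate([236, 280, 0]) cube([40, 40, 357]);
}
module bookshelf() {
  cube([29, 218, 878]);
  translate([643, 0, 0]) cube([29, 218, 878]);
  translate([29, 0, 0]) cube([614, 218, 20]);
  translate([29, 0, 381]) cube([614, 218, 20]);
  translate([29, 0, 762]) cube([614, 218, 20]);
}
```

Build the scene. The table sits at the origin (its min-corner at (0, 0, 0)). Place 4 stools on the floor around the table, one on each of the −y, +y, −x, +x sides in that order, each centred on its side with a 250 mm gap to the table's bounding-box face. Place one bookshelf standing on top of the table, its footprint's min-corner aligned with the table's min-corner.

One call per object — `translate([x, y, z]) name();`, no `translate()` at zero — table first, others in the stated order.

table();
translate([591, -570, 0]) stool();
translate([591, 790, 0]) stool();
translate([-526, 110, 0]) stool();
translate([1708, 110, 0]) stool();
translate([0, 0, 777]) bookshelf();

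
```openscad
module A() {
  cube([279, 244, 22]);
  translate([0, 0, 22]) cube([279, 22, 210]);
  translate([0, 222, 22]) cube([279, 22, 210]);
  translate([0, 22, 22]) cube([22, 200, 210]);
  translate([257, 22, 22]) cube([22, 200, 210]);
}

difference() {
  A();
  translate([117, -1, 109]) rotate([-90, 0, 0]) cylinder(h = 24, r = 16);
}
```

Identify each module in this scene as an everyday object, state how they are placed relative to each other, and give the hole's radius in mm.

A is an open box. The open box has a circular hole through its front wall. The hole's radius is 16 mm.

The subtracted cylinder has r = 16 mm.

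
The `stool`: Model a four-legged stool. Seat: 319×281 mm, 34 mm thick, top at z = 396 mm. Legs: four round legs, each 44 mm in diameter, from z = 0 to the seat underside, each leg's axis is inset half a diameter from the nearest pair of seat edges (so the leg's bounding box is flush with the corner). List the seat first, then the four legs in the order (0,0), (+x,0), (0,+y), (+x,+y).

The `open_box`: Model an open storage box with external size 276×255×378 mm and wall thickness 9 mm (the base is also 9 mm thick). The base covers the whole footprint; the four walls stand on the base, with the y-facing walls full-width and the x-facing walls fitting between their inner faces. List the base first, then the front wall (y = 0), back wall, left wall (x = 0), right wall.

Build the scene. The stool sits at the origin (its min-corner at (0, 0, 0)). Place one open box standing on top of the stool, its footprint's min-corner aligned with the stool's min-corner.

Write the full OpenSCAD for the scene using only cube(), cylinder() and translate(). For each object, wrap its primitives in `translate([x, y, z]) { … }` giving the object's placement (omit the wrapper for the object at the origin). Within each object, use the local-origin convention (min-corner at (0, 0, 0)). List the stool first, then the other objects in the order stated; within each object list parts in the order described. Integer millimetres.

translate([0, 0, 362]) cube([319, 281, 34]);
translate([22, 22, 0]) cylinder(h = 362, r = 22);
translate([297, 22, 0]) cylinder(h = 362, r = 22);
translate([22, 259, 0]) cylinder(h = 362, r = 22);
translate([297, 259, 0]) cylinder(h = 362, r = 22);
translate([0, 0, 396]) {
  cube([276, 255, 9]);
  translate([0, 0, 9]) cube([276, 9, 369]);
  translate([0, 246, 9]) cube([276, 9, 369]);
  translate([0, 9, 9]) cube([9, 237, 369]);
  translate([267, 9, 9]) cube([9, 237, 369]);
}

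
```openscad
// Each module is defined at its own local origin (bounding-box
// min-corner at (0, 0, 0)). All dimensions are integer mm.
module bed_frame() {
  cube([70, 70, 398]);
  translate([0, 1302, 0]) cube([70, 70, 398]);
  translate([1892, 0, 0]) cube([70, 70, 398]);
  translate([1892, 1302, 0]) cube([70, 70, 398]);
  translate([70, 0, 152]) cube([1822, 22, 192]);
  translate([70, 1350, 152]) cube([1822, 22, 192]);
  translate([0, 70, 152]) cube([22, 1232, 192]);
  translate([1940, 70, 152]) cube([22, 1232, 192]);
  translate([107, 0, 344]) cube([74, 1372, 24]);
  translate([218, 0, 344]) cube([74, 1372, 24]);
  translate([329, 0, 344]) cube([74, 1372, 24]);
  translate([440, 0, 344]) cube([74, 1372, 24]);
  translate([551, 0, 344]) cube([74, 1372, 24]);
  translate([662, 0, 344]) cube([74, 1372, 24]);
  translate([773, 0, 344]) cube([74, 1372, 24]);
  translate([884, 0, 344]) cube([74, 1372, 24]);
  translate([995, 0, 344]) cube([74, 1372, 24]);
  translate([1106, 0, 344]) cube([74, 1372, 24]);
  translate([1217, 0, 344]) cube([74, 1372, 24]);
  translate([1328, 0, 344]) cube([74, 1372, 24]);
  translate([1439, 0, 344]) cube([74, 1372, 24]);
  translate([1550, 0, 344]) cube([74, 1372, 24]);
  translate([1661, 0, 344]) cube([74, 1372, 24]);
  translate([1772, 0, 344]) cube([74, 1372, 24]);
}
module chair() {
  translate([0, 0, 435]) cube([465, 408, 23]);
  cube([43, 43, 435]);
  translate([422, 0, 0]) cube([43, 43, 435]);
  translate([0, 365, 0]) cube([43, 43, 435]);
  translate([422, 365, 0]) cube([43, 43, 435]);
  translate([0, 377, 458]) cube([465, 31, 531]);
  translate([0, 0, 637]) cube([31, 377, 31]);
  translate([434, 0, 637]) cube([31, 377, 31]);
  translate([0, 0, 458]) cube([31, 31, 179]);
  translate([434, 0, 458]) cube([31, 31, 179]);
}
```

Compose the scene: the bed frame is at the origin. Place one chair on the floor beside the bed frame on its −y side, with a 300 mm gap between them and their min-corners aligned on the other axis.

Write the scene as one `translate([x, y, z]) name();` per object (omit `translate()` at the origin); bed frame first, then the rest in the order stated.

bed_frame();
translate([0, -708, 0]) chair();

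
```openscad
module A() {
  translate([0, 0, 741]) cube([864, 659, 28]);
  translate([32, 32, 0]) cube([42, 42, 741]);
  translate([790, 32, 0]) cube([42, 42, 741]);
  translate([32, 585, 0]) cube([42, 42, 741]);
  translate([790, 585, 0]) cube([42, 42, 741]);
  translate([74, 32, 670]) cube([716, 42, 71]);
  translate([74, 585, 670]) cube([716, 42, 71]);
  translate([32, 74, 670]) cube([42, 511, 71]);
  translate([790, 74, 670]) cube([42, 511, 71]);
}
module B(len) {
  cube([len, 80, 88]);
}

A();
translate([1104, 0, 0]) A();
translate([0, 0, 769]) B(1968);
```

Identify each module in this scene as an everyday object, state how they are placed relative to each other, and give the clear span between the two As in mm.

A is a table. B is a beam. A beam spans the tops of two tables. The clear span between the two tables is 240 mm.

Second table starts at x = 1104; first ends at x = 864; clear span = 1104 − 864 = 240 mm.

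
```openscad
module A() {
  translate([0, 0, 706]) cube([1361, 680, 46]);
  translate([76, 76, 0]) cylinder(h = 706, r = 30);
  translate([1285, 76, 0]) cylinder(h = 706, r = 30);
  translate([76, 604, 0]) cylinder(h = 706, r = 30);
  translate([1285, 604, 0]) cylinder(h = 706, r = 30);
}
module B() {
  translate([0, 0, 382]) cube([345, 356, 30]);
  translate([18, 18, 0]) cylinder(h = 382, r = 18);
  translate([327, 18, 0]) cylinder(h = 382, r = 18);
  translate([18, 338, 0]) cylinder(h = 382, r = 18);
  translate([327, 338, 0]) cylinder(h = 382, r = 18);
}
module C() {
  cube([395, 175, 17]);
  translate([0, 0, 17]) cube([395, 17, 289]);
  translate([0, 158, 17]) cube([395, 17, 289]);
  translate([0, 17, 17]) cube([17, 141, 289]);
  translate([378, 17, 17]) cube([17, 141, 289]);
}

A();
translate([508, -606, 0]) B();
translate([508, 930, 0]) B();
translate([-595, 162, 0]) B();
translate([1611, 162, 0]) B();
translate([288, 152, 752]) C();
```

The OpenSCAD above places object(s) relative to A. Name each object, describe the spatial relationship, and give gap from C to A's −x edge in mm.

A is a table. B is a stool. C is an open box. Four stools sit around the table at the −y, +y, −x, +x sides. The open box is on top of the table. The gap from the open box to the table's −x edge is 288 mm.

The open box's min-x is at 288; the table's min-x is 0; gap = 288 mm.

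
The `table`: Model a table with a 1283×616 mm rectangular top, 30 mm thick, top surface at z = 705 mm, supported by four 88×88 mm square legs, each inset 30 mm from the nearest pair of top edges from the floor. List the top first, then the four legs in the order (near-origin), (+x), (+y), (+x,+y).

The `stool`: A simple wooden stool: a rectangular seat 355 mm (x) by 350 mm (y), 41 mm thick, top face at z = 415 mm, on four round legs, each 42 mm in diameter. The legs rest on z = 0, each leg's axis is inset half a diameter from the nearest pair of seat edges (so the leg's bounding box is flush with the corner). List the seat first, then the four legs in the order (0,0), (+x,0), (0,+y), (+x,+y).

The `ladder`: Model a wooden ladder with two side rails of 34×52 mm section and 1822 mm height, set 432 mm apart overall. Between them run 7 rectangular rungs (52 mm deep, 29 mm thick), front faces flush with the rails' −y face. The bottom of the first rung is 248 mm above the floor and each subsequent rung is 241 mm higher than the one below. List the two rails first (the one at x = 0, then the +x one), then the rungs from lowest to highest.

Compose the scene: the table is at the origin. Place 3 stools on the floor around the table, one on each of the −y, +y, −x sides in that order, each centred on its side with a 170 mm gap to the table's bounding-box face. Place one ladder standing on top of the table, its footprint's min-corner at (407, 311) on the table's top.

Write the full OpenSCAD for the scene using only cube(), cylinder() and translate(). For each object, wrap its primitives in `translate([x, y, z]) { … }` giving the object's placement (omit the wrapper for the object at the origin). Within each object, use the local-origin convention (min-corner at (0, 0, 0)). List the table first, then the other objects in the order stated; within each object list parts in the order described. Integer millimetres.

translate([0, 0, 675]) cube([1283, 616, 30]);
translate([30, 30, 0]) cube([88, 88, 675]);
translate([1165, 30, 0]) cube([88, 88, 675]);
translate([30, 498, 0]) cube([88, 88, 675]);
translate([1165, 498, 0]) cube([88, 88, 675]);
translate([464, -520, 0]) {
  translate([0, 0, 374]) cube([355, 350, 41]);
  translate([21, 21, 0]) cylinder(h = 374, r = 21);
  translate([334, 21, 0]) cylinder(h = 374, r = 21);
  translate([21, 329, 0]) cylinder(h = 374, r = 21);
  translate([334, 329, 0]) cylinder(h = 374, r = 21);
}
translate([464, 786, 0]) {
  translate([0, 0, 374]) cube([355, 350, 41]);
  translate([21, 21, 0]) cylinder(h = 374, r = 21);
  translate([334, 21, 0]) cylinder(h = 374, r = 21);
  translate([21, 329, 0]) cylinder(h = 374, r = 21);
  translate([334, 329, 0]) cylinder(h = 374, r = 21);
}
translate([-525, 133, 0]) {
  translate([0, 0, 374]) cube([355, 350, 41]);
  translate([21, 21, 0]) cylinder(h = 374, r = 21);
  translate([334, 21, 0]) cylinder(h = 374, r = 21);
  translate([21, 329, 0]) cylinder(h = 374, r = 21);
  translate([334, 329, 0]) cylinder(h = 374, r = 21);
}
translate([407, 311, 705]) {
  cube([34, 52, 1822]);
  translate([398, 0, 0]) cube([34, 52, 1822]);
  translate([34, 0, 248]) cube([364, 52, 29]);
  translate([34, 0, 489]) cube([364, 52, 29]);
  translate([34, 0, 730]) cube([364, 52, 29]);
  translate([34, 0, 971]) cube([364, 52, 29]);
  translate([34, 0, 1212]) cube([364, 52, 29]);
  translate([34, 0, 1453]) cube([364, 52, 29]);
  translate([34, 0, 1694]) cube([364, 52, 29]);
}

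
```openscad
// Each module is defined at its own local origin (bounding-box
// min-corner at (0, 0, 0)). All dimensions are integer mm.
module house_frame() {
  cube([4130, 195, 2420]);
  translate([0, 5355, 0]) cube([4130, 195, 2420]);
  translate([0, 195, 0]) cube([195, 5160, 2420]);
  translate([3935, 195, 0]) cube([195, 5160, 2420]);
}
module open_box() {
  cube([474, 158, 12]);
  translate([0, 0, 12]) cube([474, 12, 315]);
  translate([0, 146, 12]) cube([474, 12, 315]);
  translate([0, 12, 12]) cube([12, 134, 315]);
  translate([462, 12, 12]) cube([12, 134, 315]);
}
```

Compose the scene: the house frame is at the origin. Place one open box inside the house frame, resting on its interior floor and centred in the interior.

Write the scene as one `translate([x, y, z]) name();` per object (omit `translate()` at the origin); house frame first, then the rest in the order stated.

house_frame();
translate([1828, 2696, 0]) open_box();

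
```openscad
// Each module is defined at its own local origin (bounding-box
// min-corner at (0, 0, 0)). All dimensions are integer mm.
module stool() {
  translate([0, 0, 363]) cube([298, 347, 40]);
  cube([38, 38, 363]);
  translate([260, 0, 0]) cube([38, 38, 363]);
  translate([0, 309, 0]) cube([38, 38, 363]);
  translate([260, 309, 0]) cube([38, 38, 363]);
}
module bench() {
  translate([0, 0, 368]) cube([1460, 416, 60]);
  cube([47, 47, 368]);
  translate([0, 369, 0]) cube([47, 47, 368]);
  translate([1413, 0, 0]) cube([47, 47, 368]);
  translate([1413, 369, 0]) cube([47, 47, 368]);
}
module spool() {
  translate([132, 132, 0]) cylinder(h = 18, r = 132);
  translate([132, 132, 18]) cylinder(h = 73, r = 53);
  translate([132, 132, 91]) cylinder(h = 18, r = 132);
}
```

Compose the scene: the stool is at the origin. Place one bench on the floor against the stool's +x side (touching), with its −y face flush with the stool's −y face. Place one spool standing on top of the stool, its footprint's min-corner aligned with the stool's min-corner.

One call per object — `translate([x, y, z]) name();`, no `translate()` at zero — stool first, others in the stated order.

stool();
translate([298, 0, 0]) bench();
translate([0, 0, 403]) spool();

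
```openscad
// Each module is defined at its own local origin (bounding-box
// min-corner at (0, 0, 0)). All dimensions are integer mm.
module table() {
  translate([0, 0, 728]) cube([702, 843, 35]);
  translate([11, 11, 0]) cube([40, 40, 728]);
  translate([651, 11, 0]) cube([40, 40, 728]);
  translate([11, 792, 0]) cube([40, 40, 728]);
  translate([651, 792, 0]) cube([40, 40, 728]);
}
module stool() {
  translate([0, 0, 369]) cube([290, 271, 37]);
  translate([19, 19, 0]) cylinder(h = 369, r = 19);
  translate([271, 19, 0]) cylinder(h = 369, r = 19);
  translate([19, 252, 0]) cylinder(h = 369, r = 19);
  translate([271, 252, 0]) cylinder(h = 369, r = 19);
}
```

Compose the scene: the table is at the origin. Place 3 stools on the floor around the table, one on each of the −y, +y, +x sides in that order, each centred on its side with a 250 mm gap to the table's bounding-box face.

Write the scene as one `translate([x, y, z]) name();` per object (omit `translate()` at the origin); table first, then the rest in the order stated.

table();
translate([206, -521, 0]) stool();
translate([206, 1093, 0]) stool();
translate([952, 286, 0]) stool();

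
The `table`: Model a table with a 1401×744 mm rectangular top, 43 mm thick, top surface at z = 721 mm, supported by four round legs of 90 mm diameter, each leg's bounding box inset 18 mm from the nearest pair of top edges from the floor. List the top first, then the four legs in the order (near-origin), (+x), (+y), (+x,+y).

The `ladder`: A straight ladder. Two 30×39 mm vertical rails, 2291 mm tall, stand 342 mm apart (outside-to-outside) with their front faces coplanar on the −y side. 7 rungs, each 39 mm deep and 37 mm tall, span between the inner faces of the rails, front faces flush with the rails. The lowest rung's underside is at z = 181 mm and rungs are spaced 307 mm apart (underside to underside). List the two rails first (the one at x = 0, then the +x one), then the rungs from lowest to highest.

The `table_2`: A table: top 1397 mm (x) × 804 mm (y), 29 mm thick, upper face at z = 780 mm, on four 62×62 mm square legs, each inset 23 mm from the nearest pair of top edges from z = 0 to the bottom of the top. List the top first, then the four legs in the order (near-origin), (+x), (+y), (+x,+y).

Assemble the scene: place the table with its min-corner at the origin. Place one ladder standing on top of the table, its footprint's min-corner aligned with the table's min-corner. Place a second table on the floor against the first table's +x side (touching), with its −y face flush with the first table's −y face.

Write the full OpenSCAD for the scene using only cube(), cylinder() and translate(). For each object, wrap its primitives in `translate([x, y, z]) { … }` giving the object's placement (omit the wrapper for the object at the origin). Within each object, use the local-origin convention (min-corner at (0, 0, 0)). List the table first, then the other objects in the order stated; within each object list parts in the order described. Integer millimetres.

translate([0, 0, 678]) cube([1401, 744, 43]);
translate([63, 63, 0]) cylinder(h = 678, r = 45);
translate([1338, 63, 0]) cylinder(h = 678, r = 45);
translate([63, 681, 0]) cylinder(h = 678, r = 45);
translate([1338, 681, 0]) cylinder(h = 678, r = 45);
translate([0, 0, 721]) {
  cube([30, 39, 2291]);
  translate([312, 0, 0]) cube([30, 39, 2291]);
  translate([30, 0, 181]) cube([282, 39, 37]);
  translate([30, 0, 488]) cube([282, 39, 37]);
  translate([30, 0, 795]) cube([282, 39, 37]);
  translate([30, 0, 1102]) cube([282, 39, 37]);
  translate([30, 0, 1409]) cube([282, 39, 37]);
  translate([30, 0, 1716]) cube([282, 39, 37]);
  translate([30, 0, 2023]) cube([282, 39, 37]);
}
translate([1401, 0, 0]) {
  translate([0, 0, 751]) cube([1397, 804, 29]);
  translate([23, 23, 0]) cube([62, 62, 751]);
  translate([1312, 23, 0]) cube([62, 62, 751]);
  translate([23, 719, 0]) cube([62, 62, 751]);
  translate([1312, 719, 0]) cube([62, 62, 751]);
}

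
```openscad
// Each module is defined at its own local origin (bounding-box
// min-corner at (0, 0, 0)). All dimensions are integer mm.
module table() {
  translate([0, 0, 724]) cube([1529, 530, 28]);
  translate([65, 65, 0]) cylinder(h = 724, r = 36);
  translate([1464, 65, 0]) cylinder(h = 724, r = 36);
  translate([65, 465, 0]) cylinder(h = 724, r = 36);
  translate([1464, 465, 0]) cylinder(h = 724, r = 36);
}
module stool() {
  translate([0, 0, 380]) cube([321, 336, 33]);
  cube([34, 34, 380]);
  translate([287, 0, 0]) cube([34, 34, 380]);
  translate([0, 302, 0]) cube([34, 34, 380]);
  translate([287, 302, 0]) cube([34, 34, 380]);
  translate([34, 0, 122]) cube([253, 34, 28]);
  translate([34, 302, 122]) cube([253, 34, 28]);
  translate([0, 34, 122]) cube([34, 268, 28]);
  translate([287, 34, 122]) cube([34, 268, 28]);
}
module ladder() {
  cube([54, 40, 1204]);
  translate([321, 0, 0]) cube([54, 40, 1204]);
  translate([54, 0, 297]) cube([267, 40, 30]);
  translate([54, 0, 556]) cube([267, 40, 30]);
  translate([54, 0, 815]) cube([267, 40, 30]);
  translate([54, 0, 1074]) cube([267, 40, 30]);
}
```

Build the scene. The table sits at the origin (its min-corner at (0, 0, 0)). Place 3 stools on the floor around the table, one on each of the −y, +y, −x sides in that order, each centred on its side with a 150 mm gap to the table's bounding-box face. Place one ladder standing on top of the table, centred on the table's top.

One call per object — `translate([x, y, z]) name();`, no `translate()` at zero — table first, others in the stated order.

table();
translate([604, -486, 0]) stool();
translate([604, 680, 0]) stool();
translate([-471, 97, 0]) stool();
translate([577, 245, 752]) ladder();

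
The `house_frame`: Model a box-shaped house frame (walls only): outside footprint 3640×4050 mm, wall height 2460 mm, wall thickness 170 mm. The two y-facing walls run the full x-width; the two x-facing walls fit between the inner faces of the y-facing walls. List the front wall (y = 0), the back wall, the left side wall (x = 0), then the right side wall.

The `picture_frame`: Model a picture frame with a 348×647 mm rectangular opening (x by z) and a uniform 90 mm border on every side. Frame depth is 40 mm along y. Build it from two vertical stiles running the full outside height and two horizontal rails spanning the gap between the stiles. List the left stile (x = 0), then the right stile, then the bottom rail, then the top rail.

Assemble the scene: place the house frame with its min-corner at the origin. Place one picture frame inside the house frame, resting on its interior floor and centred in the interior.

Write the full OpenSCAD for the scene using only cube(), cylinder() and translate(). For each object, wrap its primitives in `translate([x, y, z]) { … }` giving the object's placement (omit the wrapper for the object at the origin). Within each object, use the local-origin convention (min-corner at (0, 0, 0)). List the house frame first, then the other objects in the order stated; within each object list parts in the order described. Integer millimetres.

cube([3640, 170, 2460]);
translate([0, 3880, 0]) cube([3640, 170, 2460]);
translate([0, 170, 0]) cube([170, 3710, 2460]);
translate([3470, 170, 0]) cube([170, 3710, 2460]);
translate([1556, 2005, 0]) {
  cube([90, 40, 827]);
  translate([438, 0, 0]) cube([90, 40, 827]);
  translate([90, 0, 0]) cube([348, 40, 90]);
  translate([90, 0, 737]) cube([348, 40, 90]);
}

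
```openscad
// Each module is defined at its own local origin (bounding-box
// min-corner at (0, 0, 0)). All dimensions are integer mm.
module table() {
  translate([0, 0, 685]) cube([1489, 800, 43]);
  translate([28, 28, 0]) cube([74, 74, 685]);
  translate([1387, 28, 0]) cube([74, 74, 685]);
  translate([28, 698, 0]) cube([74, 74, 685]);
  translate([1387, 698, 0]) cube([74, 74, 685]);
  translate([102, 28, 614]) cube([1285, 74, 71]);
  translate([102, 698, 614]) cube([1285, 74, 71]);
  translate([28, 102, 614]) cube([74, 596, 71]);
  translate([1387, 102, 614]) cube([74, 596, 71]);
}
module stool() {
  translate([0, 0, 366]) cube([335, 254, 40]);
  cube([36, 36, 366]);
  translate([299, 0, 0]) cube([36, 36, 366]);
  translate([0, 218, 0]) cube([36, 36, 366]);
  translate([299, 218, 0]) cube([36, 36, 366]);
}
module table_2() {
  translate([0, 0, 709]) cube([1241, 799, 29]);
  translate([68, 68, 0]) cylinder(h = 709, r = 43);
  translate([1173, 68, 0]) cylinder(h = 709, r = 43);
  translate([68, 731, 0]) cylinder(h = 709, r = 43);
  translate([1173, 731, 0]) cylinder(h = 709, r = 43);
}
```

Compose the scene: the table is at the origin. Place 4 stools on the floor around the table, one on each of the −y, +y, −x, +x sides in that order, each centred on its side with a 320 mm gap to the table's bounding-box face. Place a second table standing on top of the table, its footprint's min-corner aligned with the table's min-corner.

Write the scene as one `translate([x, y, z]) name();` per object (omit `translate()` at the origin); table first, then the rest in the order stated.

table();
translate([577, -574, 0]) stool();
translate([577, 1120, 0]) stool();
translate([-655, 273, 0]) stool();
translate([1809, 273, 0]) stool();
translate([0, 0, 728]) table_2();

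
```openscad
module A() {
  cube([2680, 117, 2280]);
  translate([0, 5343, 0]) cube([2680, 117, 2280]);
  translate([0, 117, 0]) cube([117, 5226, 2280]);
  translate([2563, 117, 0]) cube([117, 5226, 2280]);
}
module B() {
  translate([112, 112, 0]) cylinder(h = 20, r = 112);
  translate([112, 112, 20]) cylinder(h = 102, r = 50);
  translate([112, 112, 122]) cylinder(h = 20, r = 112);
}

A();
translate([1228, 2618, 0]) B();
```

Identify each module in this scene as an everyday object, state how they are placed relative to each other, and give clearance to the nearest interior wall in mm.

Clearances: x = 1111, y = 2501; minimum 1111 mm.

A is a house frame. B is a spool. The spool sits inside the house frame, centred. The clearance to the nearest interior wall is 1111 mm.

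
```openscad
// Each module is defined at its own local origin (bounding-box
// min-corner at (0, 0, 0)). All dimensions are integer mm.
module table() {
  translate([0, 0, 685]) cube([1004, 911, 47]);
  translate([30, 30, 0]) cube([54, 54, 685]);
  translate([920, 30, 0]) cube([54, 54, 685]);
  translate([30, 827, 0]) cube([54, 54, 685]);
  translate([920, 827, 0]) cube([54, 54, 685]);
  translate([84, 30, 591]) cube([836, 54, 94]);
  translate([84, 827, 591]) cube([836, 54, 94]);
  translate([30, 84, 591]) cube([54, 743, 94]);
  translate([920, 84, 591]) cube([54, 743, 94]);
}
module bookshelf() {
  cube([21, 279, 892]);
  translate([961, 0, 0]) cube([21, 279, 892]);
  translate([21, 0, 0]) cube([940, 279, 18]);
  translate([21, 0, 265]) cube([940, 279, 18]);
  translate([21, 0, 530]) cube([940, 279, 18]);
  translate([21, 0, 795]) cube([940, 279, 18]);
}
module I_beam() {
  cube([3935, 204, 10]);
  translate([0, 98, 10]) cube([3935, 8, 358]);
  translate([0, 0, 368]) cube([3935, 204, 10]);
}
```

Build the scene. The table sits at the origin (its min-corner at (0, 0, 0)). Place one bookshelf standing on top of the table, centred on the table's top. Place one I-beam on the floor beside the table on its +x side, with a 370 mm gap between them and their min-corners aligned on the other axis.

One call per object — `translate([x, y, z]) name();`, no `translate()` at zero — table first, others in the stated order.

table();
translate([11, 316, 732]) bookshelf();
translate([1374, 0, 0]) I_beam();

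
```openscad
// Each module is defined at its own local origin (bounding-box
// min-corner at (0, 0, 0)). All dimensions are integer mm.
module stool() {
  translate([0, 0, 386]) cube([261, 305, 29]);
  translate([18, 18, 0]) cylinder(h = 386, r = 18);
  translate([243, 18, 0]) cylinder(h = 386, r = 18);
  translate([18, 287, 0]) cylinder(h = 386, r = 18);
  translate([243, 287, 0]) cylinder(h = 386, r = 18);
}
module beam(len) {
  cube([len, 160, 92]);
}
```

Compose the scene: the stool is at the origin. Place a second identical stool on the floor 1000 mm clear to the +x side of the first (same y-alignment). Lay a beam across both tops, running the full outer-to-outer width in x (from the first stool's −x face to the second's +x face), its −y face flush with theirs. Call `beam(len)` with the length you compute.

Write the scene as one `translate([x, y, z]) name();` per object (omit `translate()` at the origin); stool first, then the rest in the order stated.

stool();
translate([1261, 0, 0]) stool();
translate([0, 0, 415]) beam(1522);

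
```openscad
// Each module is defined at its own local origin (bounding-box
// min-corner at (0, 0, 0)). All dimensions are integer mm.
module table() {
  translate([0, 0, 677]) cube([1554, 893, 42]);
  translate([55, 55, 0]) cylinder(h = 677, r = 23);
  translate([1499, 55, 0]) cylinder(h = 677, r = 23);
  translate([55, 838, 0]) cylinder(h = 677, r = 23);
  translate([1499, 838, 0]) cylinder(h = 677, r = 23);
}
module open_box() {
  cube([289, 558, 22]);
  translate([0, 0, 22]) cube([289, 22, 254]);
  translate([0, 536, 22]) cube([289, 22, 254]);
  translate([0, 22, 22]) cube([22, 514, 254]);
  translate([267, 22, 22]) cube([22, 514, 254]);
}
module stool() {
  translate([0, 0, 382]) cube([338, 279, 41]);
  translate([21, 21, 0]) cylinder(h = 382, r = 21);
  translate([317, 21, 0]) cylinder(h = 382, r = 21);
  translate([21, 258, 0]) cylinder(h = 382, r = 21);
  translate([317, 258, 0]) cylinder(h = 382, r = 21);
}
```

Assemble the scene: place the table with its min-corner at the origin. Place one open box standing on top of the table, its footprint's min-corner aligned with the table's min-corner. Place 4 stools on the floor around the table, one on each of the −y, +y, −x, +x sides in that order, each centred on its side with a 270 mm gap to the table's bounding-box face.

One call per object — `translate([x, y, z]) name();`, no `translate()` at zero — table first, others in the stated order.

table();
translate([0, 0, 719]) open_box();
translate([608, -549, 0]) stool();
translate([608, 1163, 0]) stool();
translate([-608, 307, 0]) stool();
translate([1824, 307, 0]) stool();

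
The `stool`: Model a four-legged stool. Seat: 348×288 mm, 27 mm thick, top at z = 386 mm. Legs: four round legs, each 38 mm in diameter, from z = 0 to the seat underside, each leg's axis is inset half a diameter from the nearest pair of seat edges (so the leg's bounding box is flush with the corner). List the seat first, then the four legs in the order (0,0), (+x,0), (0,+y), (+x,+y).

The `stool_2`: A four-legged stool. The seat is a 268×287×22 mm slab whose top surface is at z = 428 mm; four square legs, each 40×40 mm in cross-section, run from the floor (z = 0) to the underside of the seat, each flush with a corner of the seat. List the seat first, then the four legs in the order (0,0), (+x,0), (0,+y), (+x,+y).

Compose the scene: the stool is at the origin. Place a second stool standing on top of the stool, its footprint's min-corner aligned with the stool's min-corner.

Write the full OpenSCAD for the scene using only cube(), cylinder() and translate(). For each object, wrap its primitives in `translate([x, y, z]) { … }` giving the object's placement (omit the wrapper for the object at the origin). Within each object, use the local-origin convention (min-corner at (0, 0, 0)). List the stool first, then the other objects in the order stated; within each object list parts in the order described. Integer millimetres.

translate([0, 0, 359]) cube([348, 288, 27]);
translate([19, 19, 0]) cylinder(h = 359, r = 19);
translate([329, 19, 0]) cylinder(h = 359, r = 19);
translate([19, 269, 0]) cylinder(h = 359, r = 19);
translate([329, 269, 0]) cylinder(h = 359, r = 19);
translate([0, 0, 386]) {
  translate([0, 0, 406]) cube([268, 287, 22]);
  cube([40, 40, 406]);
  translate([228, 0, 0]) cube([40, 40, 406]);
  translate([0, 247, 0]) cube([40, 40, 406]);
  translate([228, 247, 0]) cube([40, 40, 406]);
}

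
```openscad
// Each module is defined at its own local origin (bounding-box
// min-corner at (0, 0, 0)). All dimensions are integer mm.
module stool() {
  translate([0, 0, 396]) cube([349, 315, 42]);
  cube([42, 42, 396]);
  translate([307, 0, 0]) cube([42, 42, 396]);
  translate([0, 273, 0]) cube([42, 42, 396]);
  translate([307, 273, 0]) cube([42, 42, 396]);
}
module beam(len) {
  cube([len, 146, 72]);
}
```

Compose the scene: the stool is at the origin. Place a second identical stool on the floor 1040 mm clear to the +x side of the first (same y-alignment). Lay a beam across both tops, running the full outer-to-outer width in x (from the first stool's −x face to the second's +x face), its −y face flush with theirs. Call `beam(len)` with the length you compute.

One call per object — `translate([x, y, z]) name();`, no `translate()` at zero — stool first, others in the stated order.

stool();
translate([1389, 0, 0]) stool();
translate([0, 0, 438]) beam(1738);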